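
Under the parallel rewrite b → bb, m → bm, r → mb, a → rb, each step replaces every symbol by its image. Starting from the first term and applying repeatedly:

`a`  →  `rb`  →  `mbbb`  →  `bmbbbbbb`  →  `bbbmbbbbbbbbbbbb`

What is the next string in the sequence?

bbbbbbbmbbbbbbbbbbbbbbbbbbbbbbbb

Applying the rule to each of the 16 symbols of bbbmbbbbbbbbbbbb gives the pieces bb bb bb bm bb bb bb bb bb bb bb bb bb bb bb bb, which concatenate to the answer.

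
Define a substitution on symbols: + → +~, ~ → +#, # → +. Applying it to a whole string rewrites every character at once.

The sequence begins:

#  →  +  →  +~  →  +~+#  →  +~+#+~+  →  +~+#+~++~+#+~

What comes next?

Replace each of the 13 characters of +~+#+~++~+#+~ in place — +~ +# +~ + +~ +# +~ +~ +# +~ + +~ +# — and concatenate.

+~+#+~++~+#+~+~+#+~++~+#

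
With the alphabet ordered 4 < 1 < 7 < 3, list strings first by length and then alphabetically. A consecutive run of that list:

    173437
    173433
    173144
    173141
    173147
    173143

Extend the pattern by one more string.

The successor of 173143 increments the rightmost position that isn't already 3 and resets every position after it to 4.

173114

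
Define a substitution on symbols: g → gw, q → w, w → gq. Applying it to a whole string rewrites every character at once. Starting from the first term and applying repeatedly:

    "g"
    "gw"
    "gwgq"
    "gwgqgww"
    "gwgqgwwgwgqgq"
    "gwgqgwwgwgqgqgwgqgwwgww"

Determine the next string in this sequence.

Replace each of the 23 characters of gwgqgwwgwgqgqgwgqgwwgww in place — gw gq gw w gw gq gq gw gq gw w gw w gw gq gw w gw gq gq gw gq gq — and concatenate.

gwgqgwwgwgqgqgwgqgwwgwwgwgqgwwgwgqgqgwgqgq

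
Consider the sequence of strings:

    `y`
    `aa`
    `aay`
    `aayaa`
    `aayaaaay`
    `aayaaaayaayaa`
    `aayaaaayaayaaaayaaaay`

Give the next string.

aayaaaayaayaaaayaaaayaayaaaayaayaa

Each term (from the third on) is the previous term followed by the one before it: term 3 = aa·y = aay.
So term 8 is aayaaaayaayaaaayaaaay·aayaaaayaayaa.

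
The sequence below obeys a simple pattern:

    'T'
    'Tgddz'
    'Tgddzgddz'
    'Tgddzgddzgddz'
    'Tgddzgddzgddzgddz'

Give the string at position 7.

Tgddzgddzgddzgddzgddzgddz

Every step adds gddz to the end: s(k+1) = s(k)·gddz.
From Tgddzgddzgddzgddz, 2 further steps: Tgddzgddzgddzgddz → Tgddzgddzgddzgddzgddz → (answer).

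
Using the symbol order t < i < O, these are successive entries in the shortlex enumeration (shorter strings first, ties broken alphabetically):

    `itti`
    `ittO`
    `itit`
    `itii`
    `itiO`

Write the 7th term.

Stepping forward 2 times from itiO: itiO → itOt, then the target.

itOi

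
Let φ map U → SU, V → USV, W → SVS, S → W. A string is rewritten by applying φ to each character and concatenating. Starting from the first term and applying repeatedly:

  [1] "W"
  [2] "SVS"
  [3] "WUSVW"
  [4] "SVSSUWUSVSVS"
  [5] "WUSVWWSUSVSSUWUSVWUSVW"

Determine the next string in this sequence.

Replace each of the 22 characters of WUSVWWSUSVSSUWUSVWUSVW in place — SVS SU W USV SVS SVS W SU W USV W W SU SVS SU W USV SVS SU W USV SVS — and concatenate.

SVSSUWUSVSVSSVSWSUWUSVWWSUSVSSUWUSVSVSSUWUSVSVS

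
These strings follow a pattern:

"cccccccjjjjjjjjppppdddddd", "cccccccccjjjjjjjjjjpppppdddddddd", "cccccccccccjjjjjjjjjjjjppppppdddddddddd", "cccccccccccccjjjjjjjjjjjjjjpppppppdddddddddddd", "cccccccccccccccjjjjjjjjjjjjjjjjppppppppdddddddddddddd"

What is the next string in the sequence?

Term n consists of 2n+1 c's, followed by 2n+2 j's, followed by n+1 p's, followed by 2n d's, where the shown terms are n = 3, 4, 5, 6, 7.
Setting n = 8 gives 17, 18, 9, 16 characters in each block.

cccccccccccccccccjjjjjjjjjjjjjjjjjjpppppppppdddddddddddddddd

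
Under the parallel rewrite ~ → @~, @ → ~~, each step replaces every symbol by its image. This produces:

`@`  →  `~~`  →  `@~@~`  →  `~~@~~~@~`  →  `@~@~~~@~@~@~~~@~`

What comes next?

Applying the rule to each of the 16 symbols of @~@~~~@~@~@~~~@~ gives the pieces ~~ @~ ~~ @~ @~ @~ ~~ @~ ~~ @~ ~~ @~ @~ @~ ~~ @~, which concatenate to the answer.

~~@~~~@~@~@~~~@~~~@~~~@~@~@~~~@~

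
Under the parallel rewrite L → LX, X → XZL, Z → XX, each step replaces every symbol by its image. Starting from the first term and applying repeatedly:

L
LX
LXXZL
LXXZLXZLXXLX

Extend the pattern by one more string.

Rewriting each symbol of LXXZLXZLXXLX: L→LX, X→XZL, X→XZL, Z→XX, L→LX, X→XZL, Z→XX, L→LX, X→XZL, X→XZL, L→LX, X→XZL, which concatenates to LX XZL XZL XX LX XZL XX LX XZL XZL LX XZL.

LXXZLXZLXXLXXZLXXLXXZLXZLLXXZL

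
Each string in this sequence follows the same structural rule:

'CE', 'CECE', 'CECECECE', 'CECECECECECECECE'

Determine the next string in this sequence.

CECECECECECECECECECECECECECECECE

Every step duplicates the string.
One more doubling of CECECECECECECECE gives the answer.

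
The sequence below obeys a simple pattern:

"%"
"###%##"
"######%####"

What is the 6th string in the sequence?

###############%##########

Every step adds ### to the front and ## to the end of the previous string.
From ######%####, 3 further steps: ######%#### → #########%###### → ############%######## → (answer).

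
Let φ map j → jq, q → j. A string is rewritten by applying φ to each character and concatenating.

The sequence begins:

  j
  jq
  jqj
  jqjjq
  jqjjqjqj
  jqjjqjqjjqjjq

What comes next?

φ(jqjjqjqjjqjjq) expands symbol-by-symbol to jq j jq jq j jq j jq jq j jq jq j; joining the 13 pieces gives the next term.

jqjjqjqjjqjjqjqjjqjqj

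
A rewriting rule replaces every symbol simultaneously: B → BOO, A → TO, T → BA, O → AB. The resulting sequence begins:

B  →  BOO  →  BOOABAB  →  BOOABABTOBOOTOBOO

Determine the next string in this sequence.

φ(BOOABABTOBOOTOBOO) expands symbol-by-symbol to BOO AB AB TO BOO TO BOO BA AB BOO AB AB BA AB BOO AB AB; joining the 17 pieces gives the next term.

BOOABABTOBOOTOBOOBAABBOOABABBAABBOOABAB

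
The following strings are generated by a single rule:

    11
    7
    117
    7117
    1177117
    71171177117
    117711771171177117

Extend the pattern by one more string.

71171177117117711771171177117

From term 3 onward, concatenate the second-to-last term with the last: 11·7 = 117, 7·117 = 7117, …
Continuing: 71171177117 · 117711771171177117 gives term 8.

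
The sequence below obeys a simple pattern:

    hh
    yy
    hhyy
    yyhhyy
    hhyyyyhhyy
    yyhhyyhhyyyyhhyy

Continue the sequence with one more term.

hhyyyyhhyyyyhhyyhhyyyyhhyy

Each term (from the third on) is the two preceding terms concatenated in order: term 3 = hh·yy = hhyy.
Continuing: hhyyyyhhyy · yyhhyyhhyyyyhhyy gives term 7.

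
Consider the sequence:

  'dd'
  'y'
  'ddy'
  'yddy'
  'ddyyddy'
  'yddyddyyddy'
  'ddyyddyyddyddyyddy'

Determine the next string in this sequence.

This is a Fibonacci-style word recurrence s(k) = s(k−2)·s(k−1): e.g. dd·y = ddy.
Continuing: yddyddyyddy · ddyyddyyddyddyyddy gives term 8.

yddyddyyddyddyyddyyddyddyyddy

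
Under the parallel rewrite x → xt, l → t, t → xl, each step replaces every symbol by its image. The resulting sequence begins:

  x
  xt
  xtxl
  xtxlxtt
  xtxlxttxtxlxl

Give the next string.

xtxlxttxtxlxlxtxlxttxtt

Applying the rule to each of the 13 symbols of xtxlxttxtxlxl gives the pieces xt xl xt t xt xl xl xt xl xt t xt t, which concatenate to the answer.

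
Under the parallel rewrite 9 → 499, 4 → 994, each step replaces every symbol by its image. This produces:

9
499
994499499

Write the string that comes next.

Rewriting each symbol of 994499499: 9→499, 9→499, 4→994, 4→994, 9→499, 9→499, 4→994, 9→499, 9→499, which concatenates to 499 499 994 994 499 499 994 499 499.

499499994994499499994499499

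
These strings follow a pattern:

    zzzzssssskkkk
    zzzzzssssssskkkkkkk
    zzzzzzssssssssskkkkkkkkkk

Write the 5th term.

Reading off run lengths: z runs 4, 5, 6; s runs 5, 7, 9; k runs 4, 7, 10 — each is linear in n, where the shown terms are n = 2, 3, 4.
For term 5, n = 6, so the run lengths are 8, 13, 16.

zzzzzzzzssssssssssssskkkkkkkkkkkkkkkk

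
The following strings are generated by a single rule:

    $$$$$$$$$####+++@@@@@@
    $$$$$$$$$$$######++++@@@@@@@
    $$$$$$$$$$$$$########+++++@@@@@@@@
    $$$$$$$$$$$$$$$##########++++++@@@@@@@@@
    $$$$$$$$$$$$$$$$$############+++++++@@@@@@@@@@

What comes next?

Reading off run lengths: $ runs 9, 11, 13, 15, 17; # runs 4, 6, 8, 10, 12; + runs 3, 4, 5, 6, 7; @ runs 6, 7, 8, 9, 10 — each is linear in n, where the shown terms are n = 3, 4, 5, 6, 7.
At n = 8 the blocks have lengths 19, 14, 8, 11.

$$$$$$$$$$$$$$$$$$$##############++++++++@@@@@@@@@@@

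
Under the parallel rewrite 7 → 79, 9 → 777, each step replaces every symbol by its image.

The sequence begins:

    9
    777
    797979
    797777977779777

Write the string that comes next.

Rewriting the 15 symbols of 797777977779777 one by one yields 79 777 79 79 79 79 777 79 79 79 79 777 79 79 79; concatenated:

797777979797977779797979777797979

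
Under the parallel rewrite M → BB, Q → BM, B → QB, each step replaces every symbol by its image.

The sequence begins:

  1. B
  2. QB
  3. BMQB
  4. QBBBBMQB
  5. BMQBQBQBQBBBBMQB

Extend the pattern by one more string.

QBBBBMQBBMQBBMQBBMQBQBQBQBBBBMQB

Replace each of the 16 characters of BMQBQBQBQBBBBMQB in place — QB BB BM QB BM QB BM QB BM QB QB QB QB BB BM QB — and concatenate.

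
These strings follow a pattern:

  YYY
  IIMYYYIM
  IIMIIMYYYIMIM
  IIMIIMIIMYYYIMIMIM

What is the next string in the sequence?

IIMIIMIIMIIMYYYIMIMIMIM

Every step adds IIM to the front and IM to the end of the previous string.
One more step from IIMIIMIIMYYYIMIMIM gives the answer.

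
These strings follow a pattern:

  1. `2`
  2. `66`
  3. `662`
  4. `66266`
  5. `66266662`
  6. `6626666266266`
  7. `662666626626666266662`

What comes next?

6626666266266662666626626666266266

From term 3 onward, concatenate the last term with the second-to-last: 66·2 = 662, 662·66 = 66266, …
Continuing: 662666626626666266662 · 6626666266266 gives term 8.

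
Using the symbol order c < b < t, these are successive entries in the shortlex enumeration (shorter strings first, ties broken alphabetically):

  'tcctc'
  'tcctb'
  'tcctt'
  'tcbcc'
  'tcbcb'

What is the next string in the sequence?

tcbct

The successor of tcbcb increments the rightmost position that isn't already t and resets every position after it to c.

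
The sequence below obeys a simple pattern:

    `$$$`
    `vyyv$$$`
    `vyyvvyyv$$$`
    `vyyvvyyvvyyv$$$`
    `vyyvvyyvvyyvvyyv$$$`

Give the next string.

vyyvvyyvvyyvvyyvvyyv$$$

Each term is the previous one with vyyv prepended.
One more step from vyyvvyyvvyyvvyyv$$$ gives the answer.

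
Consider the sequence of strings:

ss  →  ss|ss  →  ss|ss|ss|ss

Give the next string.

Every step duplicates the string with '|' between the halves.
Doubling ss|ss|ss|ss with '|' between the halves:

ss|ss|ss|ss|ss|ss|ss|ss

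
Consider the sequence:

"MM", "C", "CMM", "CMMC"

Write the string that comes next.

This is a Fibonacci-style word recurrence s(k) = s(k−1)·s(k−2): e.g. C·MM = CMM.
Continuing: CMMC · CMM gives term 5.

CMMCCMM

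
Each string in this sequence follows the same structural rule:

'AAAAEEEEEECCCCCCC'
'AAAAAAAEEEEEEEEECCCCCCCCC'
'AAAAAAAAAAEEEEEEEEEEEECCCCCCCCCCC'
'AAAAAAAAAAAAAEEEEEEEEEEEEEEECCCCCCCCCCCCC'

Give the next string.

Term n consists of 3n-2 A's, followed by 3n E's, followed by 2n+3 C's, where the shown terms are n = 2, 3, 4, 5.
For the next term, n = 6, so the run lengths are 16, 18, 15.

AAAAAAAAAAAAAAAAEEEEEEEEEEEEEEEEEECCCCCCCCCCCCCCC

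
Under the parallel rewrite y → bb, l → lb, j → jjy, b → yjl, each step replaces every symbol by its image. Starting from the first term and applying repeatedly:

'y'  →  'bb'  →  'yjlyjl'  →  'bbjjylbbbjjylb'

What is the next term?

Applying the rule to each of the 14 symbols of bbjjylbbbjjylb gives the pieces yjl yjl jjy jjy bb lb yjl yjl yjl jjy jjy bb lb yjl, which concatenate to the answer.

yjlyjljjyjjybblbyjlyjlyjljjyjjybblbyjl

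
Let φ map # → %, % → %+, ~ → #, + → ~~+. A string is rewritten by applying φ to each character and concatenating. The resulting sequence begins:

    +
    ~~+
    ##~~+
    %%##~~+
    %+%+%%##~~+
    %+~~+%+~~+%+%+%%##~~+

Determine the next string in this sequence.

Applying the rule to each of the 21 symbols of %+~~+%+~~+%+%+%%##~~+ gives the pieces %+ ~~+ # # ~~+ %+ ~~+ # # ~~+ %+ ~~+ %+ ~~+ %+ %+ % % # # ~~+, which concatenate to the answer.

%+~~+##~~+%+~~+##~~+%+~~+%+~~+%+%+%%##~~+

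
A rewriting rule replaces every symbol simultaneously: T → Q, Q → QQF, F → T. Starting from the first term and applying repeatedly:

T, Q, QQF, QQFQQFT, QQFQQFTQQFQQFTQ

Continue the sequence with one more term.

Applying the rule to each of the 15 symbols of QQFQQFTQQFQQFTQ gives the pieces QQF QQF T QQF QQF T Q QQF QQF T QQF QQF T Q QQF, which concatenate to the answer.

QQFQQFTQQFQQFTQQQFQQFTQQFQQFTQQQF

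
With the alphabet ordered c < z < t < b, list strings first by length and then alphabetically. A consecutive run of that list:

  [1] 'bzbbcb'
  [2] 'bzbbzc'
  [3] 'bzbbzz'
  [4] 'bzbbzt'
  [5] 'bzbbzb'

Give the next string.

The successor of bzbbzb increments the rightmost position that isn't already b and resets every position after it to c.

bzbbtc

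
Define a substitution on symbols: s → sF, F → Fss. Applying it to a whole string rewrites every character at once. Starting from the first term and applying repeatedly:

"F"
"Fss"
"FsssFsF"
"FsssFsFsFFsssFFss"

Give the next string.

FsssFsFsFFsssFFsssFFssFsssFsFsFFssFsssFsF

Replace each of the 17 characters of FsssFsFsFFsssFFss in place — Fss sF sF sF Fss sF Fss sF Fss Fss sF sF sF Fss Fss sF sF — and concatenate.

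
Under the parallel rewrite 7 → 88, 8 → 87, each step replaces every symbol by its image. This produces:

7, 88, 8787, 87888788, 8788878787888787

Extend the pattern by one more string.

Replace each of the 16 characters of 8788878787888787 in place — 87 88 87 87 87 88 87 88 87 88 87 87 87 88 87 88 — and concatenate.

87888787878887888788878787888788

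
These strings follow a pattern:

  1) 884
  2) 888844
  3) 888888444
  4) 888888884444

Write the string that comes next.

888888888844444

The n-th term is 2n 8's then n 4's (n = 1, 2, …).
At n = 5 the blocks have lengths 10, 5.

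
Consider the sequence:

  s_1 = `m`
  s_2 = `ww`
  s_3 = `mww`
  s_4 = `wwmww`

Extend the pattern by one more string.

mwwwwmww

This is a Fibonacci-style word recurrence s(k) = s(k−2)·s(k−1): e.g. m·ww = mww.
So term 5 is mww·wwmww.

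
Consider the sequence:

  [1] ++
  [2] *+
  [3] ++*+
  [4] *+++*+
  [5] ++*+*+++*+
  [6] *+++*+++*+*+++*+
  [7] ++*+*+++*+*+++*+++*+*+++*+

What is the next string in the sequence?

Each term (from the third on) is the two preceding terms concatenated in order: term 3 = ++·*+ = ++*+.
So term 8 is *+++*+++*+*+++*+·++*+*+++*+*+++*+++*+*+++*+.

*+++*+++*+*+++*+++*+*+++*+*+++*+++*+*+++*+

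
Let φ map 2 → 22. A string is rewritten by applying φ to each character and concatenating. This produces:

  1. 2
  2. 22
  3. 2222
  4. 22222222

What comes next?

Expanding 22222222: 2→22, 2→22, 2→22, 2→22, 2→22, 2→22, 2→22, 2→22. Concatenated: 22 22 22 22 22 22 22 22.

2222222222222222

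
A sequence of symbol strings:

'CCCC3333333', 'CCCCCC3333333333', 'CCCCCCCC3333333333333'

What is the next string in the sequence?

CCCCCCCCCC3333333333333333

Term n consists of 2n C's, followed by 3n+1 3's, where the shown terms are n = 2, 3, 4.
For the next term, n = 5, so the run lengths are 10, 16.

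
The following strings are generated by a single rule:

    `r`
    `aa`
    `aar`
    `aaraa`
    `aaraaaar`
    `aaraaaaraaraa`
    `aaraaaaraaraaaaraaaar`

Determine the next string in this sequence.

aaraaaaraaraaaaraaaaraaraaaaraaraa

This is a Fibonacci-style word recurrence s(k) = s(k−1)·s(k−2): e.g. aa·r = aar.
The next term joins aaraaaaraaraaaaraaaar and aaraaaaraaraa.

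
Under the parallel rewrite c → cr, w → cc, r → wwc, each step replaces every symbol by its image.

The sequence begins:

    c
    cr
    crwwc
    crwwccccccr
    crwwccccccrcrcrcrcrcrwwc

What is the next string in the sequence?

Rewriting the 24 symbols of crwwccccccrcrcrcrcrcrwwc one by one yields cr wwc cc cc cr cr cr cr cr cr wwc cr wwc cr wwc cr wwc cr wwc cr wwc cc cc cr; concatenated:

crwwccccccrcrcrcrcrcrwwccrwwccrwwccrwwccrwwccrwwccccccr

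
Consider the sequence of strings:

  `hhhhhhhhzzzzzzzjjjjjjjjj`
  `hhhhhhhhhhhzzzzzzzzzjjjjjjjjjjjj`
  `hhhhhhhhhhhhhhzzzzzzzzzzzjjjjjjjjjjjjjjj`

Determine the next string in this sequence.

Reading off run lengths: h runs 8, 11, 14; z runs 7, 9, 11; j runs 9, 12, 15 — each is linear in n, where the shown terms are n = 3, 4, 5.
At n = 6 the blocks have lengths 17, 13, 18.

hhhhhhhhhhhhhhhhhzzzzzzzzzzzzzjjjjjjjjjjjjjjjjjj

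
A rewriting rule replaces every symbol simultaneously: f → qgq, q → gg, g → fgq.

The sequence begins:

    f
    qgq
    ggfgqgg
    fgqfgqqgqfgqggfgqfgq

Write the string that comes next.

qgqfgqggqgqfgqggggfgqggqgqfgqggfgqfgqqgqfgqggqgqfgqgg

Replace each of the 20 characters of fgqfgqqgqfgqggfgqfgq in place — qgq fgq gg qgq fgq gg gg fgq gg qgq fgq gg fgq fgq qgq fgq gg qgq fgq gg — and concatenate.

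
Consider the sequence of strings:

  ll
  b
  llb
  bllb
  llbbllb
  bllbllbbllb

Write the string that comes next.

From term 3 onward, concatenate the second-to-last term with the last: ll·b = llb, b·llb = bllb, …
So term 7 is llbbllb·bllbllbbllb.

llbbllbbllbllbbllb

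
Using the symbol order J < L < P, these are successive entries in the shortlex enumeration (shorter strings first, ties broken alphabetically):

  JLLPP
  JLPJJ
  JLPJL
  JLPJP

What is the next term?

Treat JLPJP as a base-3 numeral over the given alphabet and add one, carrying through any trailing P's.

JLPLJ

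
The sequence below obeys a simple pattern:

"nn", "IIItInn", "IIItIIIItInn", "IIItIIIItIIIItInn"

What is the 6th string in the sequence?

IIItIIIItIIIItIIIItIIIItInn

The strings grow by a fixed prefix IIItI each time.
From IIItIIIItIIIItInn, 2 further steps: IIItIIIItIIIItInn → IIItIIIItIIIItIIIItInn → (answer).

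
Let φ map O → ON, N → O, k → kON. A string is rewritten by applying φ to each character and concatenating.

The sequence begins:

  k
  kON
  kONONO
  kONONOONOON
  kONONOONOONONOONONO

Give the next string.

Rewriting the 19 symbols of kONONOONOONONOONONO one by one yields kON ON O ON O ON ON O ON ON O ON O ON ON O ON O ON; concatenated:

kONONOONOONONOONONOONOONONOONOON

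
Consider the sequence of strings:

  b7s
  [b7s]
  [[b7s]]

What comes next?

s(k+1) = [·s(k)·], so each term gains [ as a prefix and ] as a suffix.
So the next term is [·[[b7s]]·].

[[[b7s]]]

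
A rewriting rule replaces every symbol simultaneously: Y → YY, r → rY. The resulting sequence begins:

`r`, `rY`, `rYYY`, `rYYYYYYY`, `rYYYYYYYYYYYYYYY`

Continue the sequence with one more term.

Applying the rule to each of the 16 symbols of rYYYYYYYYYYYYYYY gives the pieces rY YY YY YY YY YY YY YY YY YY YY YY YY YY YY YY, which concatenate to the answer.

rYYYYYYYYYYYYYYYYYYYYYYYYYYYYYYY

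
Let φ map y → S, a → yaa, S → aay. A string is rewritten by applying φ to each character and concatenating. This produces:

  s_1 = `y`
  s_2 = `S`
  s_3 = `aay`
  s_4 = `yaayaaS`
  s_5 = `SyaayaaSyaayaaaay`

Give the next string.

Replace each of the 17 characters of SyaayaaSyaayaaaay in place — aay S yaa yaa S yaa yaa aay S yaa yaa S yaa yaa yaa yaa S — and concatenate.

aaySyaayaaSyaayaaaaySyaayaaSyaayaayaayaaS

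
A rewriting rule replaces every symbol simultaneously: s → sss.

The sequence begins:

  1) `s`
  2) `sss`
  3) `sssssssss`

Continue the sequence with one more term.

sssssssssssssssssssssssssss

Apply φ to sssssssss symbol by symbol: s→sss, s→sss, s→sss, s→sss, s→sss, s→sss, s→sss, s→sss, s→sss; joined: sss sss sss sss sss sss sss sss sss.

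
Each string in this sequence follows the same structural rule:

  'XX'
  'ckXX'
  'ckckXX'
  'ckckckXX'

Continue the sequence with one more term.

Every step adds ck at the front: s(k+1) = ck·s(k).
Applying this once more to ckckckXX:

ckckckckXX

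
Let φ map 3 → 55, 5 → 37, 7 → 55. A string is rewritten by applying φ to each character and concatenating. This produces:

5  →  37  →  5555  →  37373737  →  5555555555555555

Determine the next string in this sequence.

Rewriting the 16 symbols of 5555555555555555 one by one yields 37 37 37 37 37 37 37 37 37 37 37 37 37 37 37 37; concatenated:

37373737373737373737373737373737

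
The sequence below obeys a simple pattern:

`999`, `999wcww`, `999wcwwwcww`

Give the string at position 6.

999wcwwwcwwwcwwwcwwwcww

Each term is the previous one with wcww appended.
From 999wcwwwcww, 3 further steps: 999wcwwwcww → 999wcwwwcwwwcww → 999wcwwwcwwwcwwwcww → (answer).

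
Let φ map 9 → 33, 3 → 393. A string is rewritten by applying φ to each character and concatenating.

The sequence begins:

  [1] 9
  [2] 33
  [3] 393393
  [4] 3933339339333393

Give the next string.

Rewriting the 16 symbols of 3933339339333393 one by one yields 393 33 393 393 393 393 33 393 393 33 393 393 393 393 33 393; concatenated:

39333393393393393333933933339339339339333393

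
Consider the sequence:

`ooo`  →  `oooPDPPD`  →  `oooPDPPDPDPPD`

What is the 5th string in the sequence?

oooPDPPDPDPPDPDPPDPDPPD

Every step adds PDPPD to the end: s(k+1) = s(k)·PDPPD.
From oooPDPPDPDPPD, 2 further steps: oooPDPPDPDPPD → oooPDPPDPDPPDPDPPD → (answer).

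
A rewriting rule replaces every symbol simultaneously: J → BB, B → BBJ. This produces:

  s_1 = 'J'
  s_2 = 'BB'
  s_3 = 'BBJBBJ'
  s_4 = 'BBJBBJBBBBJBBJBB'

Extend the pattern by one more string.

φ(BBJBBJBBBBJBBJBB) expands symbol-by-symbol to BBJ BBJ BB BBJ BBJ BB BBJ BBJ BBJ BBJ BB BBJ BBJ BB BBJ BBJ; joining the 16 pieces gives the next term.

BBJBBJBBBBJBBJBBBBJBBJBBJBBJBBBBJBBJBBBBJBBJ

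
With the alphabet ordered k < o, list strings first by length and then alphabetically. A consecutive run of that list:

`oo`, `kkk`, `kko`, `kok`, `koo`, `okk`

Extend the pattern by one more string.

oko

Find the rightmost character of okk below o, bump it to the next letter, and reset everything to its right to k.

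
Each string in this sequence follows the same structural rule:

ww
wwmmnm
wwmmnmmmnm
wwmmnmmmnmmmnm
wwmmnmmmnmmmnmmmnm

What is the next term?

The strings grow by a fixed suffix mmnm each time.
Applying this once more to wwmmnmmmnmmmnmmmnm:

wwmmnmmmnmmmnmmmnmmmnm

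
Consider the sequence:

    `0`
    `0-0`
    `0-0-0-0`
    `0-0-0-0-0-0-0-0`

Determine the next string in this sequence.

0-0-0-0-0-0-0-0-0-0-0-0-0-0-0-0

s(k+1) = s(k)·-·s(k) — each term doubles the last with '-' between the halves.
One more doubling of 0-0-0-0-0-0-0-0 gives the answer.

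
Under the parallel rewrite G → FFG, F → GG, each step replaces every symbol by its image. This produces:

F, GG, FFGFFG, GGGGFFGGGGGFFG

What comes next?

FFGFFGFFGFFGGGGGFFGFFGFFGFFGFFGGGGGFFG

Replace each of the 14 characters of GGGGFFGGGGGFFG in place — FFG FFG FFG FFG GG GG FFG FFG FFG FFG FFG GG GG FFG — and concatenate.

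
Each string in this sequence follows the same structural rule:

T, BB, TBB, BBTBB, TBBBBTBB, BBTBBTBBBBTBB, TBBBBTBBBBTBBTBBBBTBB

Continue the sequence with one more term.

Each term (from the third on) is the two preceding terms concatenated in order: term 3 = T·BB = TBB.
Continuing: BBTBBTBBBBTBB · TBBBBTBBBBTBBTBBBBTBB gives term 8.

BBTBBTBBBBTBBTBBBBTBBBBTBBTBBBBTBB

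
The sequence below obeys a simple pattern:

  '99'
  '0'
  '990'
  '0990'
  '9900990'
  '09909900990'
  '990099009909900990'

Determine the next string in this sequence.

09909900990990099009909900990

This is a Fibonacci-style word recurrence s(k) = s(k−2)·s(k−1): e.g. 99·0 = 990.
Continuing: 09909900990 · 990099009909900990 gives term 8.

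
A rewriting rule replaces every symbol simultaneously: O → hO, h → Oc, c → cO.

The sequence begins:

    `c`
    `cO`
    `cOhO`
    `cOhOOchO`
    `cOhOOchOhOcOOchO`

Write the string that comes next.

Rewriting the 16 symbols of cOhOOchOhOcOOchO one by one yields cO hO Oc hO hO cO Oc hO Oc hO cO hO hO cO Oc hO; concatenated:

cOhOOchOhOcOOchOOchOcOhOhOcOOchO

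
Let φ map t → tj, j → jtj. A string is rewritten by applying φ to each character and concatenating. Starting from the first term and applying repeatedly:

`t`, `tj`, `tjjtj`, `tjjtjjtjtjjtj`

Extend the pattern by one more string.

Replace each of the 13 characters of tjjtjjtjtjjtj in place — tj jtj jtj tj jtj jtj tj jtj tj jtj jtj tj jtj — and concatenate.

tjjtjjtjtjjtjjtjtjjtjtjjtjjtjtjjtj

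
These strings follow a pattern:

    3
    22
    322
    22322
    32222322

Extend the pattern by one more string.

From term 3 onward, concatenate the second-to-last term with the last: 3·22 = 322, 22·322 = 22322, …
Continuing: 22322 · 32222322 gives term 6.

2232232222322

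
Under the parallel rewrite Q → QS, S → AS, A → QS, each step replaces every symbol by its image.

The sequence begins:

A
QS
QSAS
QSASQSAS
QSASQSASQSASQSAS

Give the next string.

Rewriting the 16 symbols of QSASQSASQSASQSAS one by one yields QS AS QS AS QS AS QS AS QS AS QS AS QS AS QS AS; concatenated:

QSASQSASQSASQSASQSASQSASQSASQSAS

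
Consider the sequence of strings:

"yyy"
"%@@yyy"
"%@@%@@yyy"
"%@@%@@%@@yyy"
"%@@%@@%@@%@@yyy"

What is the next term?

Each term is the previous one with %@@ prepended.
One more step from %@@%@@%@@%@@yyy gives the answer.

%@@%@@%@@%@@%@@yyy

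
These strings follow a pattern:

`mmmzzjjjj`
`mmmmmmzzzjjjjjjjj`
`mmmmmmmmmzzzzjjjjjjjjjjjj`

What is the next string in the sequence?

mmmmmmmmmmmmzzzzzjjjjjjjjjjjjjjjj

Reading off run lengths: m runs 3, 6, 9; z runs 2, 3, 4; j runs 4, 8, 12 — each is linear in n (n = 1, 2, …).
For the next term, n = 4, so the run lengths are 12, 5, 16.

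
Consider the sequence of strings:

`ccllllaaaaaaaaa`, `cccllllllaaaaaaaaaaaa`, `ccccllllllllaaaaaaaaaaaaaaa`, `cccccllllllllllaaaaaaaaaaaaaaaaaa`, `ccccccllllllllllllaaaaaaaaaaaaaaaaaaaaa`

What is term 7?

ccccccccllllllllllllllllaaaaaaaaaaaaaaaaaaaaaaaaaaa

Term n consists of n-1 c's, followed by 2n-2 l's, followed by 3n a's, where the shown terms are n = 3, 4, 5, 6, 7.
For term 7, n = 9, so the run lengths are 8, 16, 27.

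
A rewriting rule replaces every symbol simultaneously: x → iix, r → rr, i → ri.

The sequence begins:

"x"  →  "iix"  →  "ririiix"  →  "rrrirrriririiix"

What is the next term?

φ(rrrirrriririiix) expands symbol-by-symbol to rr rr rr ri rr rr rr ri rr ri rr ri ri ri iix; joining the 15 pieces gives the next term.

rrrrrrrirrrrrrrirrrirrriririiix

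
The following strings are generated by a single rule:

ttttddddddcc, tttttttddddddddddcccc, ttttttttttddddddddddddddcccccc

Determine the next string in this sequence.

tttttttttttttddddddddddddddddddcccccccc

Reading off run lengths: t runs 4, 7, 10; d runs 6, 10, 14; c runs 2, 4, 6 — each is linear in n (n = 1, 2, …).
Setting n = 4 gives 13, 18, 8 characters in each block.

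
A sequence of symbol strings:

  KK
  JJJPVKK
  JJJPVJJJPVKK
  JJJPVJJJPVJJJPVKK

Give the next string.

Every step adds JJJPV at the front: s(k+1) = JJJPV·s(k).
Applying this once more to JJJPVJJJPVJJJPVKK:

JJJPVJJJPVJJJPVJJJPVKK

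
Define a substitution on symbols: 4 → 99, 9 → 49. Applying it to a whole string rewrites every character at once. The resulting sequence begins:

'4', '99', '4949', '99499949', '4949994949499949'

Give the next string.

Rewriting the 16 symbols of 4949994949499949 one by one yields 99 49 99 49 49 49 99 49 99 49 99 49 49 49 99 49; concatenated:

99499949494999499949994949499949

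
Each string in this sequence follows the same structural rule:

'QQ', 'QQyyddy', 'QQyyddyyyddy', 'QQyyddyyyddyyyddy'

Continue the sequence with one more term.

QQyyddyyyddyyyddyyyddy

Every step adds yyddy to the end: s(k+1) = s(k)·yyddy.
So the next term is QQyyddyyyddyyyddy·yyddy.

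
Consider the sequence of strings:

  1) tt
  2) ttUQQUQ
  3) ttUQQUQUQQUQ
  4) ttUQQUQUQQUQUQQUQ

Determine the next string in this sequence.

The strings grow by a fixed suffix UQQUQ each time.
One more step from ttUQQUQUQQUQUQQUQ gives the answer.

ttUQQUQUQQUQUQQUQUQQUQ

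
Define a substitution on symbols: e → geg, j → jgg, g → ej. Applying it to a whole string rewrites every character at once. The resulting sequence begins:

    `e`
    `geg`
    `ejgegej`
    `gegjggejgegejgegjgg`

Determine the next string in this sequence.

Replace each of the 19 characters of gegjggejgegejgegjgg in place — ej geg ej jgg ej ej geg jgg ej geg ej geg jgg ej geg ej jgg ej ej — and concatenate.

ejgegejjggejejgegjggejgegejgegjggejgegejjggejej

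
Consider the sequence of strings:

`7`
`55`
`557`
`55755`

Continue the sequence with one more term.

55755557

This is a Fibonacci-style word recurrence s(k) = s(k−1)·s(k−2): e.g. 55·7 = 557.
So term 5 is 55755·557.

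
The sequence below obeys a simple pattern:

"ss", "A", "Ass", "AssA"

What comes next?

This is a Fibonacci-style word recurrence s(k) = s(k−1)·s(k−2): e.g. A·ss = Ass.
Continuing: AssA · Ass gives term 5.

AssAAss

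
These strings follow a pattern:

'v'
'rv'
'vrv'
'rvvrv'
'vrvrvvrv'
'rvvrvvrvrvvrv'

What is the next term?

Each term (from the third on) is the two preceding terms concatenated in order: term 3 = v·rv = vrv.
The next term joins vrvrvvrv and rvvrvvrvrvvrv.

vrvrvvrvrvvrvvrvrvvrv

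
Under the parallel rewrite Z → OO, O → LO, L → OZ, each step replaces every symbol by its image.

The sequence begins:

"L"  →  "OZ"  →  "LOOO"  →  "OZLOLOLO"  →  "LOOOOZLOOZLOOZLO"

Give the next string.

Applying the rule to each of the 16 symbols of LOOOOZLOOZLOOZLO gives the pieces OZ LO LO LO LO OO OZ LO LO OO OZ LO LO OO OZ LO, which concatenate to the answer.

OZLOLOLOLOOOOZLOLOOOOZLOLOOOOZLO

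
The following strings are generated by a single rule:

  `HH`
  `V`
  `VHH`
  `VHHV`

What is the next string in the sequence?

VHHVVHH

Each term (from the third on) is the previous term followed by the one before it: term 3 = V·HH = VHH.
So term 5 is VHHV·VHH.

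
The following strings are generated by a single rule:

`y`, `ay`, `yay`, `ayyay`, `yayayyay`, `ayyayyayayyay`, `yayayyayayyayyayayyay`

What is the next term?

ayyayyayayyayyayayyayayyayyayayyay

This is a Fibonacci-style word recurrence s(k) = s(k−2)·s(k−1): e.g. y·ay = yay.
Continuing: ayyayyayayyay · yayayyayayyayyayayyay gives term 8.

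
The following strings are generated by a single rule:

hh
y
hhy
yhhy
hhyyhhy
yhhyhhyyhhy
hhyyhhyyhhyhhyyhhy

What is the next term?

Each term (from the third on) is the two preceding terms concatenated in order: term 3 = hh·y = hhy.
Continuing: yhhyhhyyhhy · hhyyhhyyhhyhhyyhhy gives term 8.

yhhyhhyyhhyhhyyhhyyhhyhhyyhhy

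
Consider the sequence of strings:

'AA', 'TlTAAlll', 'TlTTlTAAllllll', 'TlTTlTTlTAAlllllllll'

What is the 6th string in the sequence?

TlTTlTTlTTlTTlTAAlllllllllllllll

Each term wraps the previous one in TlT on the left and lll on the right.
From TlTTlTTlTAAlllllllll, 2 further steps: TlTTlTTlTAAlllllllll → TlTTlTTlTTlTAAllllllllllll → (answer).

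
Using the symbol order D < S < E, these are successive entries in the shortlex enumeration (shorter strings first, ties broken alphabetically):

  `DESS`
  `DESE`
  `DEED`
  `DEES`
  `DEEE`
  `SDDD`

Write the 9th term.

Advancing 3 positions from SDDD through SDDD → SDDS → SDDE reaches term 9.

SDSD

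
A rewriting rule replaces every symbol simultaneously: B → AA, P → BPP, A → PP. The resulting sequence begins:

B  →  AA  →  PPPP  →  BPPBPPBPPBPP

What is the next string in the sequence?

AABPPBPPAABPPBPPAABPPBPPAABPPBPP

Rewriting each symbol of BPPBPPBPPBPP: B→AA, P→BPP, P→BPP, B→AA, P→BPP, P→BPP, B→AA, P→BPP, P→BPP, B→AA, P→BPP, P→BPP, which concatenates to AA BPP BPP AA BPP BPP AA BPP BPP AA BPP BPP.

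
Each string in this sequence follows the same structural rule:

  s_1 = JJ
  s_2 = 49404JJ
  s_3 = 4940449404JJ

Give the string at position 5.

49404494044940449404JJ

The strings grow by a fixed prefix 49404 each time.
From 4940449404JJ, 2 further steps: 4940449404JJ → 494044940449404JJ → (answer).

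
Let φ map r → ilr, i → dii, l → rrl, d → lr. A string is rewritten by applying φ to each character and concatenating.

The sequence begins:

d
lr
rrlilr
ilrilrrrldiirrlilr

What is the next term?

diirrlilrdiirrlilrilrilrrrllrdiidiiilrilrrrldiirrlilr

Applying the rule to each of the 18 symbols of ilrilrrrldiirrlilr gives the pieces dii rrl ilr dii rrl ilr ilr ilr rrl lr dii dii ilr ilr rrl dii rrl ilr, which concatenate to the answer.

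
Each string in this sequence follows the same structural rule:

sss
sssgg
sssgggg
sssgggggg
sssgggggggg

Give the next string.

Every step adds gg to the end: s(k+1) = s(k)·gg.
Applying this once more to sssgggggggg:

sssgggggggggg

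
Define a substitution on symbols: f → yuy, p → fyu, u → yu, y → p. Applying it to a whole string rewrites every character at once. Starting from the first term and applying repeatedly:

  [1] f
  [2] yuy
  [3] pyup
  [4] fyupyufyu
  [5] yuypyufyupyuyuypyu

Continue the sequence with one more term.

φ(yuypyufyupyuyuypyu) expands symbol-by-symbol to p yu p fyu p yu yuy p yu fyu p yu p yu p fyu p yu; joining the 18 pieces gives the next term.

pyupfyupyuyuypyufyupyupyupfyupyu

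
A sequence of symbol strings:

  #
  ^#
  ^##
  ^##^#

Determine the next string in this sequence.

^##^#^##

From term 3 onward, concatenate the last term with the second-to-last: ^#·# = ^##, ^##·^# = ^##^#, …
Continuing: ^##^# · ^## gives term 5.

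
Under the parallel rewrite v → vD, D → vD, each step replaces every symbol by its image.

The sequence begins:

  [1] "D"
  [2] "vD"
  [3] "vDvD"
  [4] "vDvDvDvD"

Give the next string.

vDvDvDvDvDvDvDvD

Apply φ to vDvDvDvD symbol by symbol: v→vD, D→vD, v→vD, D→vD, v→vD, D→vD, v→vD, D→vD; joined: vD vD vD vD vD vD vD vD.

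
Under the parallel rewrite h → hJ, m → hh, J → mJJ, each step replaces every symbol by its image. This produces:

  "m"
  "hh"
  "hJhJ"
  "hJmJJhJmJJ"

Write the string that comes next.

hJmJJhhmJJmJJhJmJJhhmJJmJJ

Rewriting each symbol of hJmJJhJmJJ: h→hJ, J→mJJ, m→hh, J→mJJ, J→mJJ, h→hJ, J→mJJ, m→hh, J→mJJ, J→mJJ, which concatenates to hJ mJJ hh mJJ mJJ hJ mJJ hh mJJ mJJ.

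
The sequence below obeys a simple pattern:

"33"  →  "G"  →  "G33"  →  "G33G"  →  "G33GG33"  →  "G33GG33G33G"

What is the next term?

This is a Fibonacci-style word recurrence s(k) = s(k−1)·s(k−2): e.g. G·33 = G33.
Continuing: G33GG33G33G · G33GG33 gives term 7.

G33GG33G33GG33GG33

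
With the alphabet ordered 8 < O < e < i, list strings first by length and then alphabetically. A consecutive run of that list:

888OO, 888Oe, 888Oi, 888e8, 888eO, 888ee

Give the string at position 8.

Stepping forward 2 times from 888ee: 888ee → 888ei, then the target.

888i8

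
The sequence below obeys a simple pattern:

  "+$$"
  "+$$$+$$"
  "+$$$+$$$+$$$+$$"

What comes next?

Each string is two copies of the previous one joined by '$'.
Doubling +$$$+$$$+$$$+$$ with '$' between the halves:

+$$$+$$$+$$$+$$$+$$$+$$$+$$$+$$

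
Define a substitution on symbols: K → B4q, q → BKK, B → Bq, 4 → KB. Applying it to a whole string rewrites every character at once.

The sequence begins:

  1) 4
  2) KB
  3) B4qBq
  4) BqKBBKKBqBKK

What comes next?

BqBKKB4qBqBqB4qB4qBqBKKBqB4qB4q

Expanding BqKBBKKBqBKK: B→Bq, q→BKK, K→B4q, B→Bq, B→Bq, K→B4q, K→B4q, B→Bq, q→BKK, B→Bq, K→B4q, K→B4q. Concatenated: Bq BKK B4q Bq Bq B4q B4q Bq BKK Bq B4q B4q.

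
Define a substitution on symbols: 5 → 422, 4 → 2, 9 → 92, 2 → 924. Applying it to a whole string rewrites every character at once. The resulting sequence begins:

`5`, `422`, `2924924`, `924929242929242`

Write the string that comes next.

9292429292492924292492924929242924

φ(924929242929242) expands symbol-by-symbol to 92 924 2 92 924 92 924 2 924 92 924 92 924 2 924; joining the 15 pieces gives the next term.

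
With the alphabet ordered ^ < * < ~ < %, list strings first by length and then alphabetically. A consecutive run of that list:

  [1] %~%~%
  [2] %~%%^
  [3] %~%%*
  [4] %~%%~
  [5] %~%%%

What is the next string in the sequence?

%%^^^

Find the rightmost character of %~%%% below %, bump it to the next letter, and reset everything to its right to ^.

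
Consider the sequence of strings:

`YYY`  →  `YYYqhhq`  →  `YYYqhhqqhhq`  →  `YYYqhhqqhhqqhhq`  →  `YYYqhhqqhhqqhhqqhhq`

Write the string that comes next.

Each term is the previous one with qhhq appended.
Applying this once more to YYYqhhqqhhqqhhqqhhq:

YYYqhhqqhhqqhhqqhhqqhhq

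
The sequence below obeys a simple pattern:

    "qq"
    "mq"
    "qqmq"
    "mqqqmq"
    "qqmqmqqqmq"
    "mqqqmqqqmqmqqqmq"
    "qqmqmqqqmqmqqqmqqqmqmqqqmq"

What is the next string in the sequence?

From term 3 onward, concatenate the second-to-last term with the last: qq·mq = qqmq, mq·qqmq = mqqqmq, …
The next term joins mqqqmqqqmqmqqqmq and qqmqmqqqmqmqqqmqqqmqmqqqmq.

mqqqmqqqmqmqqqmqqqmqmqqqmqmqqqmqqqmqmqqqmq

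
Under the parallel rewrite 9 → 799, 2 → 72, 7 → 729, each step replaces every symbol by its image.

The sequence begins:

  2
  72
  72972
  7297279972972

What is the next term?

72972799729727297997997297279972972

φ(7297279972972) expands symbol-by-symbol to 729 72 799 729 72 729 799 799 729 72 799 729 72; joining the 13 pieces gives the next term.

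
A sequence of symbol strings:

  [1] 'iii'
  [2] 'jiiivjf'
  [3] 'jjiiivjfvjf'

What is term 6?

Each term wraps the previous one in j on the left and vjf on the right.
From jjiiivjfvjf, 3 further steps: jjiiivjfvjf → jjjiiivjfvjfvjf → jjjjiiivjfvjfvjfvjf → (answer).

jjjjjiiivjfvjfvjfvjfvjf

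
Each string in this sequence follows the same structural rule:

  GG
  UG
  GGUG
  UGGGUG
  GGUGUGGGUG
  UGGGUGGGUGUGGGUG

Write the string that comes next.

GGUGUGGGUGUGGGUGGGUGUGGGUG

Each term (from the third on) is the two preceding terms concatenated in order: term 3 = GG·UG = GGUG.
The next term joins GGUGUGGGUG and UGGGUGGGUGUGGGUG.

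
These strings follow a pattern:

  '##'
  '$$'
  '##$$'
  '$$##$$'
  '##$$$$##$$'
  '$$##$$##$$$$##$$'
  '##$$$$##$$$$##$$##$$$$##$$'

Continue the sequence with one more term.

$$##$$##$$$$##$$##$$$$##$$$$##$$##$$$$##$$

This is a Fibonacci-style word recurrence s(k) = s(k−2)·s(k−1): e.g. ##·$$ = ##$$.
So term 8 is $$##$$##$$$$##$$·##$$$$##$$$$##$$##$$$$##$$.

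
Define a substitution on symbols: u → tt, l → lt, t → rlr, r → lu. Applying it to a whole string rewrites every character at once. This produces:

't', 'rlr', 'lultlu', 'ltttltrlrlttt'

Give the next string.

Applying the rule to each of the 13 symbols of ltttltrlrlttt gives the pieces lt rlr rlr rlr lt rlr lu lt lu lt rlr rlr rlr, which concatenate to the answer.

ltrlrrlrrlrltrlrlultlultrlrrlrrlr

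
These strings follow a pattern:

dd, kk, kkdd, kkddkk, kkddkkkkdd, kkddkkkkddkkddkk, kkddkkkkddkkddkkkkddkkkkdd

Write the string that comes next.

kkddkkkkddkkddkkkkddkkkkddkkddkkkkddkkddkk

This is a Fibonacci-style word recurrence s(k) = s(k−1)·s(k−2): e.g. kk·dd = kkdd.
So term 8 is kkddkkkkddkkddkkkkddkkkkdd·kkddkkkkddkkddkk.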